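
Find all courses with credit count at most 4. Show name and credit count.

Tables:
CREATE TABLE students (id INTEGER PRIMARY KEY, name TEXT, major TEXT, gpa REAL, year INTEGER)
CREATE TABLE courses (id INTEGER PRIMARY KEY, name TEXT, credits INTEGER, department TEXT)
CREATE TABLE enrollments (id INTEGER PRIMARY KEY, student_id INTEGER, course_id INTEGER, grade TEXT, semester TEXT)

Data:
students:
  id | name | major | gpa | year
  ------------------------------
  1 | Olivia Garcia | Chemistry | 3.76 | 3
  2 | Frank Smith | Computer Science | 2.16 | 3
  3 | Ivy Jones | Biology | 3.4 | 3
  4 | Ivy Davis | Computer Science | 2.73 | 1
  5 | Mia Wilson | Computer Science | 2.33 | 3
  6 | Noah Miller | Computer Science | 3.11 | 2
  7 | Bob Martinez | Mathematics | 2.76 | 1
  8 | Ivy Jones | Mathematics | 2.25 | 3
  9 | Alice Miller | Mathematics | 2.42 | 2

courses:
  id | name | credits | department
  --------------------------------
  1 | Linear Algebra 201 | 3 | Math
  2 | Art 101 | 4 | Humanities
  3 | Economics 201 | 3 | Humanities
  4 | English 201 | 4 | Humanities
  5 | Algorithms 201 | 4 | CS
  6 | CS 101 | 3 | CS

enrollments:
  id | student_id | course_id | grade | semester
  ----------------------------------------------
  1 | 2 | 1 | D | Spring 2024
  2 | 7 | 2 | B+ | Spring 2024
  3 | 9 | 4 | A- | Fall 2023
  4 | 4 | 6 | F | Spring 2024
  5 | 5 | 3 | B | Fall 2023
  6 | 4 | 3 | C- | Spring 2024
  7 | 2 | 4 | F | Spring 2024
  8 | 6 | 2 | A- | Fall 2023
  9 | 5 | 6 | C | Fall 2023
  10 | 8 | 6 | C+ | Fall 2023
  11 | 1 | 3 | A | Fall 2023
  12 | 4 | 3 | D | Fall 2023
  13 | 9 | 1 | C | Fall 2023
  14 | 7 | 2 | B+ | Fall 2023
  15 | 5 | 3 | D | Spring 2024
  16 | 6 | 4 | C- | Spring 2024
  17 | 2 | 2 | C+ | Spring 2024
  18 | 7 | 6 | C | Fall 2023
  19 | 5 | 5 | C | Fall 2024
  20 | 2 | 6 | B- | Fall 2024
SELECT name, credits FROM courses WHERE credits <= 4

Execution result:
name | credits
Linear Algebra 201 | 3
Art 101 | 4
Economics 201 | 3
English 201 | 4
Algorithms 201 | 4
CS 101 | 3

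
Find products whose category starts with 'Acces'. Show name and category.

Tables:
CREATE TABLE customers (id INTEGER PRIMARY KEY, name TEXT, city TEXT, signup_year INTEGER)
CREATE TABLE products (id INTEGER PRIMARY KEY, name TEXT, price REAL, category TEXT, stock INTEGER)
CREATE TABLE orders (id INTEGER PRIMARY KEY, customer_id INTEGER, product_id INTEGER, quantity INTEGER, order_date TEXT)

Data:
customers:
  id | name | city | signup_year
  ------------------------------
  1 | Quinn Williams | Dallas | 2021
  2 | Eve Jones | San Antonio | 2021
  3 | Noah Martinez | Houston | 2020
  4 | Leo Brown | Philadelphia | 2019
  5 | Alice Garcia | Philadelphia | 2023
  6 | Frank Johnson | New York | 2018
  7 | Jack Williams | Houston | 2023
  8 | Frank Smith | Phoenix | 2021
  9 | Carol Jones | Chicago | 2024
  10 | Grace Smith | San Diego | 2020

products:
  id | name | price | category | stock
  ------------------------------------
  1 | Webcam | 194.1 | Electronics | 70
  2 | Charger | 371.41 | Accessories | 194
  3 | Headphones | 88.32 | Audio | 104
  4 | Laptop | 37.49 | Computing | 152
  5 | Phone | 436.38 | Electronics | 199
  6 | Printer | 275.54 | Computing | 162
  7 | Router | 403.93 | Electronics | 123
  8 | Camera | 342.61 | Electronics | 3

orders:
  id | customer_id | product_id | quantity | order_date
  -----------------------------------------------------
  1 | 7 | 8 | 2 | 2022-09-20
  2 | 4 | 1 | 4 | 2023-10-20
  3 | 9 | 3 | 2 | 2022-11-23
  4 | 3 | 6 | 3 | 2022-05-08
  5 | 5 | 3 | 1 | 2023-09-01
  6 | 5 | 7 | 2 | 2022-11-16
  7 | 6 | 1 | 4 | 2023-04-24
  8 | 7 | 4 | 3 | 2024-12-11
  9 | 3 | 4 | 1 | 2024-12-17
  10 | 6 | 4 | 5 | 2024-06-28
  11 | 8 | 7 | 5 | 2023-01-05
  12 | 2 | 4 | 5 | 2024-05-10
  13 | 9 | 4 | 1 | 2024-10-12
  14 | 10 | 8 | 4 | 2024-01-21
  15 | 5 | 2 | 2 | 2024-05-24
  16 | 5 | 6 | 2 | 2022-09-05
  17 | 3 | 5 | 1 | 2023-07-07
SELECT name, category FROM products WHERE category LIKE 'Acces%'

Execution result:
name | category
Charger | Accessories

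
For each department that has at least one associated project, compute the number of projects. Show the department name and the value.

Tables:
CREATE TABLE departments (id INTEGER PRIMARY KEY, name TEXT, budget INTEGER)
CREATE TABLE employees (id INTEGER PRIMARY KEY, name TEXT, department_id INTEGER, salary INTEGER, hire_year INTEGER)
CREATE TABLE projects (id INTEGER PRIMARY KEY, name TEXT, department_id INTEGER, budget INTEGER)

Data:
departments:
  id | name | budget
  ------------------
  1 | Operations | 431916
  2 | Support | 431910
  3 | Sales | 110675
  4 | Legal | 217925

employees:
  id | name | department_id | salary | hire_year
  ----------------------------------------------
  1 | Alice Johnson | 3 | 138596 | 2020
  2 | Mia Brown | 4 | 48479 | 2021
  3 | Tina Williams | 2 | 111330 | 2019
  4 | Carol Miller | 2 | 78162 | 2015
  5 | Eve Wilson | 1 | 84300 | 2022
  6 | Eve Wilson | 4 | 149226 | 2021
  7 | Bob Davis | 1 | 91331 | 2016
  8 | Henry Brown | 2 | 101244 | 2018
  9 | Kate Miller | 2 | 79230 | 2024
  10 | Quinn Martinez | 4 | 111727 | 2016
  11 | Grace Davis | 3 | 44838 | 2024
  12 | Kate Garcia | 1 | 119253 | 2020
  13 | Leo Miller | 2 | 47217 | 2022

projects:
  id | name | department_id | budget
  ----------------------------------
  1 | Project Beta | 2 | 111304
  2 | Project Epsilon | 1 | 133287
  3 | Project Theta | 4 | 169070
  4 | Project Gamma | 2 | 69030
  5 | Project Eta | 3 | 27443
SELECT p.name, COUNT(*) AS n FROM projects c JOIN departments p ON c.department_id = p.id GROUP BY p.id, p.name

Execution result:
name | n
Operations | 1
Support | 2
Sales | 1
Legal | 1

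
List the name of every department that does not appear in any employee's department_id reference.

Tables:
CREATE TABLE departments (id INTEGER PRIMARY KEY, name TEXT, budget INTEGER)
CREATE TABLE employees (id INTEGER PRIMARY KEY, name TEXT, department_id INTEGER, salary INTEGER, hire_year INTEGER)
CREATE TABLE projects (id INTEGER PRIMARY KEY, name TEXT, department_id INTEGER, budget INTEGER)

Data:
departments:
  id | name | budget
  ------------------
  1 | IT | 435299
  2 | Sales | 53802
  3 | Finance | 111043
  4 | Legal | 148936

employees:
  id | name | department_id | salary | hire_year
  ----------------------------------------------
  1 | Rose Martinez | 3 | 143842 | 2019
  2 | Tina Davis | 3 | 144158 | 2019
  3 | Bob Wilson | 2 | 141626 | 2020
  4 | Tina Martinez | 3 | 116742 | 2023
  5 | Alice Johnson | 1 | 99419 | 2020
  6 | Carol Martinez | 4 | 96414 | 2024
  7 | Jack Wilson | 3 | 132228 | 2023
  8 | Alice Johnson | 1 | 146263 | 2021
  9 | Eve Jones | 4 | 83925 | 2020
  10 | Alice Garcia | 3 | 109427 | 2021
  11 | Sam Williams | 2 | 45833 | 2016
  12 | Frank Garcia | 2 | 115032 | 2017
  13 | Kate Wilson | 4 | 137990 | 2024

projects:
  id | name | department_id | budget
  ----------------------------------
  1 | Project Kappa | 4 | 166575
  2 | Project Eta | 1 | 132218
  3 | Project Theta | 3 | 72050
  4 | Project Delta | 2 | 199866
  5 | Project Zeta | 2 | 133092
SELECT p.name FROM departments p LEFT JOIN employees c ON c.department_id = p.id WHERE c.id IS NULL

Execution result:
(no rows)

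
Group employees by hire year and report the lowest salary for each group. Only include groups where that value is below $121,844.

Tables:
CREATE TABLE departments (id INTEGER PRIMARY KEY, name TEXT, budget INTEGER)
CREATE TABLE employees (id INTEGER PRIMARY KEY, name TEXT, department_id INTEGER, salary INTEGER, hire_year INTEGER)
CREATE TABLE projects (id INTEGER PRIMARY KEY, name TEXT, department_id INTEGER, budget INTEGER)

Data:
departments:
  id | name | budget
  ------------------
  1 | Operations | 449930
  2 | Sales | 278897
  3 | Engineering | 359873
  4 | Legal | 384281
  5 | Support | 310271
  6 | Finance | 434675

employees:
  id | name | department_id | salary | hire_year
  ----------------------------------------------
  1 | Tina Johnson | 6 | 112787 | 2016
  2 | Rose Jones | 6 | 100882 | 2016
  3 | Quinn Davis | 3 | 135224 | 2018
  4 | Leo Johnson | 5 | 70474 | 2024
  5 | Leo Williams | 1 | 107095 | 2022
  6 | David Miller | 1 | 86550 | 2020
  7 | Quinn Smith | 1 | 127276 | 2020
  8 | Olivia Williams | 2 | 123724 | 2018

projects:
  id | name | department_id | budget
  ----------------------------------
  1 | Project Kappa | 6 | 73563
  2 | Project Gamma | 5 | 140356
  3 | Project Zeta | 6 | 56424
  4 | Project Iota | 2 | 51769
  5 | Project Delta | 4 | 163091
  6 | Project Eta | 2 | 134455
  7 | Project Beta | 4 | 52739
SELECT hire_year, MIN(salary) AS min_salary FROM employees GROUP BY hire_year HAVING MIN(salary) < 121844

Execution result:
hire_year | min_salary
2016 | 100882
2020 | 86550
2022 | 107095
2024 | 70474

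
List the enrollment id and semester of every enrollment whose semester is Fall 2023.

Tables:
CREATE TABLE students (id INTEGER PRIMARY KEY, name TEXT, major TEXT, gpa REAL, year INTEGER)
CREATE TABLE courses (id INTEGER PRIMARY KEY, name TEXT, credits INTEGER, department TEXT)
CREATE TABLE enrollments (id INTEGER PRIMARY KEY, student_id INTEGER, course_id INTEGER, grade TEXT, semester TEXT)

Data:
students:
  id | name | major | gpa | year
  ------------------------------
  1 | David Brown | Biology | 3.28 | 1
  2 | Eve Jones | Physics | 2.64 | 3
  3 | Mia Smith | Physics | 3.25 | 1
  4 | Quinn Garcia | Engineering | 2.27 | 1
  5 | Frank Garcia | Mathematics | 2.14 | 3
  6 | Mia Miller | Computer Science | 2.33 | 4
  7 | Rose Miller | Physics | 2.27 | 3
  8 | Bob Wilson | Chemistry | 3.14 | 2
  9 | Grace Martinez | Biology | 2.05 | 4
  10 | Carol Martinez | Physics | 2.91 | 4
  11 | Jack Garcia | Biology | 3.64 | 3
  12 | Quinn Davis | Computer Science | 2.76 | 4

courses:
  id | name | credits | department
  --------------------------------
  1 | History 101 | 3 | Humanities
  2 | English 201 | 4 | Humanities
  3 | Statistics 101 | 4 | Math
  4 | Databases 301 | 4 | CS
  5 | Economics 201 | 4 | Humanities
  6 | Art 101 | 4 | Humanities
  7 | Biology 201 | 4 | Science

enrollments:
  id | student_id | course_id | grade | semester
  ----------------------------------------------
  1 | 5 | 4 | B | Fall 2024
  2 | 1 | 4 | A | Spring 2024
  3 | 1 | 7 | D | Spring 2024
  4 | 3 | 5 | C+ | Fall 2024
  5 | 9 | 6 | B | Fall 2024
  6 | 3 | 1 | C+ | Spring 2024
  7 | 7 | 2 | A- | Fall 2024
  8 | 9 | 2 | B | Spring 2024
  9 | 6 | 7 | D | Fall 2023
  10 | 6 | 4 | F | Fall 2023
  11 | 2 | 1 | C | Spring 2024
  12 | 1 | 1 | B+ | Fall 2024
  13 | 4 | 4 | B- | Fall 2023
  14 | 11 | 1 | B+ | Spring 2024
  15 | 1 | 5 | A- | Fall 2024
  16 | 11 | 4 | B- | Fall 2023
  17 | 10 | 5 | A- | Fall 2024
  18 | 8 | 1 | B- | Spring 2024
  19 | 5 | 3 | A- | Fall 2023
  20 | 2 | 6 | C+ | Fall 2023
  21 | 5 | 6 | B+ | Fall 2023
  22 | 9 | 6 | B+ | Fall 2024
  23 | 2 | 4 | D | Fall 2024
SELECT id, semester FROM enrollments WHERE semester = 'Fall 2023'

Execution result:
id | semester
9 | Fall 2023
10 | Fall 2023
13 | Fall 2023
16 | Fall 2023
19 | Fall 2023
20 | Fall 2023
21 | Fall 2023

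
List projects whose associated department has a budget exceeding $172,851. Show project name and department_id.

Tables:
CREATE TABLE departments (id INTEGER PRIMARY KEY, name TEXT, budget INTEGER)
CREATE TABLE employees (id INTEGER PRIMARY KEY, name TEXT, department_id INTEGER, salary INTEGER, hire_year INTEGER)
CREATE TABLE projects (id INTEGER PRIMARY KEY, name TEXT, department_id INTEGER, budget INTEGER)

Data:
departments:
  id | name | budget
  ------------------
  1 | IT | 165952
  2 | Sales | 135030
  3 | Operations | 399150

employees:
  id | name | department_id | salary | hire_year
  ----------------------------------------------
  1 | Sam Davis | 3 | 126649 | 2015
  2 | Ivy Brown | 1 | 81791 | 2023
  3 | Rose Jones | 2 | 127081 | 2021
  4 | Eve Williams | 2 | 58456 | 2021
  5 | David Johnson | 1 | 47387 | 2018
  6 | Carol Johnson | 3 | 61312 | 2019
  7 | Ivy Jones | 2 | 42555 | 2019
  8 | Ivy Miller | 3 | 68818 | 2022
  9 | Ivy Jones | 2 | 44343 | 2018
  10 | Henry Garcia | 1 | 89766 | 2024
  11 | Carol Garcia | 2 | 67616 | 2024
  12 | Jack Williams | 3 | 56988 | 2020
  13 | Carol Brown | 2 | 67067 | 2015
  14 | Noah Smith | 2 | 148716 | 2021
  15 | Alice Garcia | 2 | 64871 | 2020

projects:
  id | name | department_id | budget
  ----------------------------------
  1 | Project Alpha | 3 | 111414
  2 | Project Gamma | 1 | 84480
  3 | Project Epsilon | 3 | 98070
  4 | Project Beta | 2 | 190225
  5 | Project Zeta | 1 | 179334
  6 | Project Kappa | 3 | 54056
SELECT name, department_id FROM projects WHERE department_id IN (SELECT id FROM departments WHERE budget > 172851)

Execution result:
name | department_id
Project Alpha | 3
Project Epsilon | 3
Project Kappa | 3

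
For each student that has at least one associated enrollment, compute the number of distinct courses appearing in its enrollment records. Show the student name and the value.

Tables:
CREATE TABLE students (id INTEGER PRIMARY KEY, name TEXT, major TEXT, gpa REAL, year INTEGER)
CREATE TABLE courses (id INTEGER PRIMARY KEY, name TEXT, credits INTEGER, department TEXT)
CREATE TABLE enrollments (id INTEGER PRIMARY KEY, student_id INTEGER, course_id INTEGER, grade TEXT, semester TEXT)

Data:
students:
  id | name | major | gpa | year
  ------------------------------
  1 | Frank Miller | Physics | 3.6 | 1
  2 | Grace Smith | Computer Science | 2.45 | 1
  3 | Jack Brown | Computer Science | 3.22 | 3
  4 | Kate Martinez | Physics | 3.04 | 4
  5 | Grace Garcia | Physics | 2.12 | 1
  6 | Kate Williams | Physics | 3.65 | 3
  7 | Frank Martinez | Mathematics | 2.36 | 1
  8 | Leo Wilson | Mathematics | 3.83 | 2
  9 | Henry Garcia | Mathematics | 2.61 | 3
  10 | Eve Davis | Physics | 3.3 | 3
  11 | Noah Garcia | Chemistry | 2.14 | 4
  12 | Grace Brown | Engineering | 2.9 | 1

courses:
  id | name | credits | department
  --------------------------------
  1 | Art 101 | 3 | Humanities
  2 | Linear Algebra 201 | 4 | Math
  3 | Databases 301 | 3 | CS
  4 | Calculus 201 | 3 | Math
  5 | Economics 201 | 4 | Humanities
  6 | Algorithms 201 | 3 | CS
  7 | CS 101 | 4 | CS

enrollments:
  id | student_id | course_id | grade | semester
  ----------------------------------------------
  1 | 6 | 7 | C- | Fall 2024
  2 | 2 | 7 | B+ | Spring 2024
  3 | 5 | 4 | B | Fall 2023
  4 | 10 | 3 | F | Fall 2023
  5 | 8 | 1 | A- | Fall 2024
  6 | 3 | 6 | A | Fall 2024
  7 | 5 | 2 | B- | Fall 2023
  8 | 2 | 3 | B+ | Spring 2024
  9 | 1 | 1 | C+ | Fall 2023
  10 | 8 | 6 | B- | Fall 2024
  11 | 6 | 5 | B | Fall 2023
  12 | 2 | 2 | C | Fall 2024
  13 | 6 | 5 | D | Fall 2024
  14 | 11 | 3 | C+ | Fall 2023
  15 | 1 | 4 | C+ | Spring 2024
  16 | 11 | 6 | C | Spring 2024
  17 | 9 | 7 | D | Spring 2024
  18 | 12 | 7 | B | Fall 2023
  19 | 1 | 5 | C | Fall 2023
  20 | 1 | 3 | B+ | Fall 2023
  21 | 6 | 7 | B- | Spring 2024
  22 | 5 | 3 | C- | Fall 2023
SELECT p.name, COUNT(DISTINCT c.course_id) AS distinct_course_count FROM enrollments c JOIN students p ON c.student_id = p.id GROUP BY p.id, p.name

Execution result:
name | distinct_course_count
Frank Miller | 4
Grace Smith | 3
Jack Brown | 1
Grace Garcia | 3
Kate Williams | 2
Leo Wilson | 2
Henry Garcia | 1
Eve Davis | 1
Noah Garcia | 2
Grace Brown | 1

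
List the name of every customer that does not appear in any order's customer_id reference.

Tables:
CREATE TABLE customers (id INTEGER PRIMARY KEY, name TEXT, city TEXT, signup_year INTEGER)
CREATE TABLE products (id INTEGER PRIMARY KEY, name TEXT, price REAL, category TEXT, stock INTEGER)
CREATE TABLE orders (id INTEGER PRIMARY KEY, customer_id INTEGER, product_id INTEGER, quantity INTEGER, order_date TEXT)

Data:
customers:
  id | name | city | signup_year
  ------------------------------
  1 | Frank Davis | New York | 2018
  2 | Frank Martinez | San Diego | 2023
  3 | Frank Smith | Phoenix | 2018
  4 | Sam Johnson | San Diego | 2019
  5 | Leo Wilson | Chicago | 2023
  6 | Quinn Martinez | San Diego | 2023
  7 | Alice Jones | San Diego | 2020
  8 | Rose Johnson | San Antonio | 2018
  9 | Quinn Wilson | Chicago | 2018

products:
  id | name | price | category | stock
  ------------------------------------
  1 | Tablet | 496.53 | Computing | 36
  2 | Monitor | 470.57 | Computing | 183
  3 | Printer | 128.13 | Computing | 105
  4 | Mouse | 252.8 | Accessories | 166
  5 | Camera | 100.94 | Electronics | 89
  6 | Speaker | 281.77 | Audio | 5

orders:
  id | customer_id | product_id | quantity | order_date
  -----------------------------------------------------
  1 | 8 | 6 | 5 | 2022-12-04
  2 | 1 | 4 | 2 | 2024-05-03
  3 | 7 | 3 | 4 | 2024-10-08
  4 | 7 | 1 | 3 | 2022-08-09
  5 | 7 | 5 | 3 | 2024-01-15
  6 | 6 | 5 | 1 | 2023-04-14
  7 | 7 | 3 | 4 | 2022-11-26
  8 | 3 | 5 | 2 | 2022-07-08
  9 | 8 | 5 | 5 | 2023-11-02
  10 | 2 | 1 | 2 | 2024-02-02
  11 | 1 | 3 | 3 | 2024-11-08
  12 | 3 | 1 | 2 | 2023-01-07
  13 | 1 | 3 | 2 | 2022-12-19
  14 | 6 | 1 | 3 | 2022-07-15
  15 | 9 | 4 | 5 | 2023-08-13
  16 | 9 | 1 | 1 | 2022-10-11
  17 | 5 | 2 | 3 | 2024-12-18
SELECT p.name FROM customers p LEFT JOIN orders c ON c.customer_id = p.id WHERE c.id IS NULL

Execution result:
Sam Johnson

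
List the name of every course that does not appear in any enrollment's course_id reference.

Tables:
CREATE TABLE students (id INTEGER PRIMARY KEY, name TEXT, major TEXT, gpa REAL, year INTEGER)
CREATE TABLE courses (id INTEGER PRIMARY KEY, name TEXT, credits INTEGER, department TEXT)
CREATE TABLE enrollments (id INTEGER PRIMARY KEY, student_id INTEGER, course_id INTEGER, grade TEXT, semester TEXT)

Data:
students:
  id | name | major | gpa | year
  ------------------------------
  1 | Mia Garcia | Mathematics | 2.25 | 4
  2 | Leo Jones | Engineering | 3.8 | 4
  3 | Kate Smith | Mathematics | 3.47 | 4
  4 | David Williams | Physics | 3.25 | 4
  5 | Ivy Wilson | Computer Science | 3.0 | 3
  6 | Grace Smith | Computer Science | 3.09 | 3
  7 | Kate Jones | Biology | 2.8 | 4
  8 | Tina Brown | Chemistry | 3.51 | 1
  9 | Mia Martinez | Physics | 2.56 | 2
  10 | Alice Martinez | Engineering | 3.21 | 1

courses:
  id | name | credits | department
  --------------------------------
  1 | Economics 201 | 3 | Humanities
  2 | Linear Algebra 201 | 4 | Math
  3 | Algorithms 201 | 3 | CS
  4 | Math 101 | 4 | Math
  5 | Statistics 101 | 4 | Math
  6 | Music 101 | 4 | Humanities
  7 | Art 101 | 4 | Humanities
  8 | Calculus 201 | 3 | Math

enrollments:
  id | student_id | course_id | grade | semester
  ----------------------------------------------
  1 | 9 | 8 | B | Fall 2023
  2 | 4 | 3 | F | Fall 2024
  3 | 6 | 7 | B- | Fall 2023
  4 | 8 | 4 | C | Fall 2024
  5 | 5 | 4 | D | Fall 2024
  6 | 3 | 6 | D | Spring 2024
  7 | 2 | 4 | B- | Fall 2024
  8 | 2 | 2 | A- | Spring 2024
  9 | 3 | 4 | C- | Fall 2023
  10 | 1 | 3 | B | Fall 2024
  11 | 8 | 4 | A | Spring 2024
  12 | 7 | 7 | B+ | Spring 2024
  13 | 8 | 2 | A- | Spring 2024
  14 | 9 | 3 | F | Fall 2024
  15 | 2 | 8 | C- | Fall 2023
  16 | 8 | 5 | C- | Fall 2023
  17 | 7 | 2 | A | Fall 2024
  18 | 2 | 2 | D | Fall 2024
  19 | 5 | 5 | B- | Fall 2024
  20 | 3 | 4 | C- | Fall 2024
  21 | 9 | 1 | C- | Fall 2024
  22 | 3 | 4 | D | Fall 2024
SELECT p.name FROM courses p LEFT JOIN enrollments c ON c.course_id = p.id WHERE c.id IS NULL

Execution result:
(no rows)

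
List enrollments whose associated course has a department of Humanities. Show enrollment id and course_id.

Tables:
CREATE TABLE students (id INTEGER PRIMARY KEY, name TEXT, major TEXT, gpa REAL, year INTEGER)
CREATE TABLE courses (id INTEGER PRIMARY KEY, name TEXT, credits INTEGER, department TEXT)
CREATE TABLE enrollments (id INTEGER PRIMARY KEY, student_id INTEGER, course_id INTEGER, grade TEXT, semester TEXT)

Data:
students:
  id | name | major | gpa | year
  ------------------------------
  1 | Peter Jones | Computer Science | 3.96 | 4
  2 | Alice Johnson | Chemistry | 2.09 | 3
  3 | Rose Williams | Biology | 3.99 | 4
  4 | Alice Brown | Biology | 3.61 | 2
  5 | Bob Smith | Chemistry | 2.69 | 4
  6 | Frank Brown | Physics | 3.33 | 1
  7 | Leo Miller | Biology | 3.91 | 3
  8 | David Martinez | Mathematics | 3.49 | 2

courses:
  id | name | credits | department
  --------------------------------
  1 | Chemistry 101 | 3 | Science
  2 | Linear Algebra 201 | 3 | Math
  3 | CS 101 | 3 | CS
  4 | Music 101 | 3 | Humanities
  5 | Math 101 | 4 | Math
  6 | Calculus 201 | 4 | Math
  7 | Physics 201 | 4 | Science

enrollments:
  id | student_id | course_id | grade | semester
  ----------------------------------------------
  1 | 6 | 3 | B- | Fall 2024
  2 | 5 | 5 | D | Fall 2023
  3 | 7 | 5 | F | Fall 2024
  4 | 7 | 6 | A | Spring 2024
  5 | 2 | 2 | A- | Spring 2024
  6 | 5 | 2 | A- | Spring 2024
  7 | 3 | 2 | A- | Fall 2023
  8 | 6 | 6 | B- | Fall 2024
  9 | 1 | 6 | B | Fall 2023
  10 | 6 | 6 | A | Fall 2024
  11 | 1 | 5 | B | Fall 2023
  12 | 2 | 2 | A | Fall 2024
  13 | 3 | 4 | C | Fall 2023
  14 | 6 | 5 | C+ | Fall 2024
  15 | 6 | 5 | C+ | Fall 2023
SELECT id, course_id FROM enrollments WHERE course_id IN (SELECT id FROM courses WHERE department = 'Humanities')

Execution result:
id | course_id
13 | 4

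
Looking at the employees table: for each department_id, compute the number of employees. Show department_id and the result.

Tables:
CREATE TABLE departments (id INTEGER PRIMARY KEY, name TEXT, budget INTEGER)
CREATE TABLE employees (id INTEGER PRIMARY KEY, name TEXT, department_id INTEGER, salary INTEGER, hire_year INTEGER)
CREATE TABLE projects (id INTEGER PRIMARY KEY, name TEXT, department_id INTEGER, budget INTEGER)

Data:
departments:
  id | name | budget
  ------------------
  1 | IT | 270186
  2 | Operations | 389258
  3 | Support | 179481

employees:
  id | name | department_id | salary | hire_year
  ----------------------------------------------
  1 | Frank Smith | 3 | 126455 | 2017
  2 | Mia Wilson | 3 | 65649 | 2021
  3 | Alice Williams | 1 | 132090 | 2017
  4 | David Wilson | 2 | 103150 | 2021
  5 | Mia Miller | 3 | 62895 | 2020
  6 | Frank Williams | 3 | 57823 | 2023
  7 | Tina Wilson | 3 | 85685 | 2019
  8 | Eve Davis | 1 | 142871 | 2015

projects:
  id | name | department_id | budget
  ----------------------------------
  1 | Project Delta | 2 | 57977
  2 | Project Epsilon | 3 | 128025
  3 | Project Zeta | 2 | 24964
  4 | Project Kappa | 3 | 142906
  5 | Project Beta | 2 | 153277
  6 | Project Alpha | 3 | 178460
SELECT department_id, COUNT(*) AS n FROM employees GROUP BY department_id

Execution result:
department_id | n
1 | 2
2 | 1
3 | 5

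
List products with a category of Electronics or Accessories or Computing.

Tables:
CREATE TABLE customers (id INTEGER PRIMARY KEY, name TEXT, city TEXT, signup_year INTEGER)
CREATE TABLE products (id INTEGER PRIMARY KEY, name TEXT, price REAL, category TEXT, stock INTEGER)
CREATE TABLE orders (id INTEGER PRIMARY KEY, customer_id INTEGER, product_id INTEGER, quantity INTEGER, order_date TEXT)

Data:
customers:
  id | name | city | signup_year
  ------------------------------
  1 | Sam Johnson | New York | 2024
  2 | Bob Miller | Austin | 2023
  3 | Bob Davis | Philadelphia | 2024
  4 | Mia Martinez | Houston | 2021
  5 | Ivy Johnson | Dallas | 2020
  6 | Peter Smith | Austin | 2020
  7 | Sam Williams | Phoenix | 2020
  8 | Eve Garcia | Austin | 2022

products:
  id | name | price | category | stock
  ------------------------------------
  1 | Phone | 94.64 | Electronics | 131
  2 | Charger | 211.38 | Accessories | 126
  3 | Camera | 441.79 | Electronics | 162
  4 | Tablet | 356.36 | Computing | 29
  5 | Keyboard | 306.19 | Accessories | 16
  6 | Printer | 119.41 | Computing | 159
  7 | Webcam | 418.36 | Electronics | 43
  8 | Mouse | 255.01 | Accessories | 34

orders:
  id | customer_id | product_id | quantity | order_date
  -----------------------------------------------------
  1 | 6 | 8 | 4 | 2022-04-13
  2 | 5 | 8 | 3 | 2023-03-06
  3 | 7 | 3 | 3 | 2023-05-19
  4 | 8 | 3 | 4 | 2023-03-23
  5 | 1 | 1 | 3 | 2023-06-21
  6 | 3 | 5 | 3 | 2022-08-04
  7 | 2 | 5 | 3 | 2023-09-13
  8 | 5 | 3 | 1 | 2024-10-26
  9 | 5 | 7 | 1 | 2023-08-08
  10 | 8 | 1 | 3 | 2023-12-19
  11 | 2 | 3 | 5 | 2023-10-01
SELECT name, category FROM products WHERE category IN ('Electronics', 'Accessories', 'Computing')

Execution result:
name | category
Phone | Electronics
Charger | Accessories
Camera | Electronics
Tablet | Computing
Keyboard | Accessories
Printer | Computing
Webcam | Electronics
Mouse | Accessories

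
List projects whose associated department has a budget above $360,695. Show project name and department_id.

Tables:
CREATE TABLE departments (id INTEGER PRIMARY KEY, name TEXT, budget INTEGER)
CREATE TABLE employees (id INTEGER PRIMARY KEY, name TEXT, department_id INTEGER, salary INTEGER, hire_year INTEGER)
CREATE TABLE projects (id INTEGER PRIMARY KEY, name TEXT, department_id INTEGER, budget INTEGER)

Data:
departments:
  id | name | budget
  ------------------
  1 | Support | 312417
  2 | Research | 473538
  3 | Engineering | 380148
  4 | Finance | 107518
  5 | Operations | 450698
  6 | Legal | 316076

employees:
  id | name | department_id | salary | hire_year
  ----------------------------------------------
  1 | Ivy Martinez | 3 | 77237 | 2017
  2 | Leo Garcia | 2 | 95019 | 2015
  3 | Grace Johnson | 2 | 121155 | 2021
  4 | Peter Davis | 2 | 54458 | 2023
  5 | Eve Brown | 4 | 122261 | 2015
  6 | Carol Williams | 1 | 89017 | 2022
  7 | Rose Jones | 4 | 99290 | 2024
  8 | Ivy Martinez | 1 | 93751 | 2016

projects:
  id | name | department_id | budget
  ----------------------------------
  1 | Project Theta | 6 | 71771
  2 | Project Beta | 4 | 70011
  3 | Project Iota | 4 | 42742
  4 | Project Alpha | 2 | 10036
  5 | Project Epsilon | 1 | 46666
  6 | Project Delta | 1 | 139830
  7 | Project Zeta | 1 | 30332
SELECT name, department_id FROM projects WHERE department_id IN (SELECT id FROM departments WHERE budget > 360695)

Execution result:
name | department_id
Project Alpha | 2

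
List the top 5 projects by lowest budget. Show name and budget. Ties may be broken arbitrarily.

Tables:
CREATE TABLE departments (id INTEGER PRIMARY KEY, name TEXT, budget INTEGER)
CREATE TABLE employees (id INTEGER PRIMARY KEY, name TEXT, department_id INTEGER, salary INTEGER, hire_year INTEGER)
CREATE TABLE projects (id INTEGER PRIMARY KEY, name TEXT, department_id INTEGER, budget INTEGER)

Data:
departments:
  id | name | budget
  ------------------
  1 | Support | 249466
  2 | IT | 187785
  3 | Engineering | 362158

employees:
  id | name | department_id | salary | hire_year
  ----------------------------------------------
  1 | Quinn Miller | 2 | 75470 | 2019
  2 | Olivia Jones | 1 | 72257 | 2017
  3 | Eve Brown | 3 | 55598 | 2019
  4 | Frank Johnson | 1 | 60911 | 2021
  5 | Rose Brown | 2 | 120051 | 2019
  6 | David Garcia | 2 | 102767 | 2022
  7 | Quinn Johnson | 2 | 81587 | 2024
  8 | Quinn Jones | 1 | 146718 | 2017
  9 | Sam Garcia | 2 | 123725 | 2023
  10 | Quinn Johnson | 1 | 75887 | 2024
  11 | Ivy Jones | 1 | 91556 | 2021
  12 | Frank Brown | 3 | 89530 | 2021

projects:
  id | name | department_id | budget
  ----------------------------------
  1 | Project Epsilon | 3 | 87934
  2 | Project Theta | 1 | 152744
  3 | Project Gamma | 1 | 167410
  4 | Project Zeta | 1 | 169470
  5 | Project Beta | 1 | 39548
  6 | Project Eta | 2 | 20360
SELECT name, budget FROM projects ORDER BY budget ASC LIMIT 5

Execution result:
name | budget
Project Eta | 20360
Project Beta | 39548
Project Epsilon | 87934
Project Theta | 152744
Project Gamma | 167410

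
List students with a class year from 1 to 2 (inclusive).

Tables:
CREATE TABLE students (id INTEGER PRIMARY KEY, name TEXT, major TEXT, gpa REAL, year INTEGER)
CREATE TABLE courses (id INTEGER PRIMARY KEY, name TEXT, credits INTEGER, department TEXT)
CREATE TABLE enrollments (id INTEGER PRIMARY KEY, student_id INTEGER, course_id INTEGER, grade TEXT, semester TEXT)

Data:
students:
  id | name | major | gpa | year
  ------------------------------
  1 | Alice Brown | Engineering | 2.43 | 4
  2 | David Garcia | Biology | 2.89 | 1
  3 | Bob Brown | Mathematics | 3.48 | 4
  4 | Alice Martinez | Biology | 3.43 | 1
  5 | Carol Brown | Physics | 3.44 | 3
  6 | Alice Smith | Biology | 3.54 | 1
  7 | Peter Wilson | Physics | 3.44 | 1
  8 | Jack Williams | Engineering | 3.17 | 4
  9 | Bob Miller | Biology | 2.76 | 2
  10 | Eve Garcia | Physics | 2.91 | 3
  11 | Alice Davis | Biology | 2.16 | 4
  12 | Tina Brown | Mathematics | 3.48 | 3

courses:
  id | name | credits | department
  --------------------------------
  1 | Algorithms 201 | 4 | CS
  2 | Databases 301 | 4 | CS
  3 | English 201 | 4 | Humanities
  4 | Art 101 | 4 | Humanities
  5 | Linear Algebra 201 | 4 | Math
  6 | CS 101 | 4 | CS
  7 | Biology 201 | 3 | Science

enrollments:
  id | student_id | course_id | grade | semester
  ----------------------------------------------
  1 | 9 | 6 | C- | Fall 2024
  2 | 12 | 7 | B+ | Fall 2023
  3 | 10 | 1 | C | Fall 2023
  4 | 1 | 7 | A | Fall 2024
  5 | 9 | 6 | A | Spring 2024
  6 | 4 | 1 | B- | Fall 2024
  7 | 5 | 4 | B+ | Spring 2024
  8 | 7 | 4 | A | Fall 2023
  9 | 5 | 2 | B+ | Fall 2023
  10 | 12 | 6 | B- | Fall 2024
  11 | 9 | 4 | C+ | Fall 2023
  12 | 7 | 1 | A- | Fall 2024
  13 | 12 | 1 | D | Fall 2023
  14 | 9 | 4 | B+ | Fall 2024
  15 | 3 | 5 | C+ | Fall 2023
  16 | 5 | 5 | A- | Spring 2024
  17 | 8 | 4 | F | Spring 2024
SELECT name, year FROM students WHERE year BETWEEN 1 AND 2

Execution result:
name | year
David Garcia | 1
Alice Martinez | 1
Alice Smith | 1
Peter Wilson | 1
Bob Miller | 2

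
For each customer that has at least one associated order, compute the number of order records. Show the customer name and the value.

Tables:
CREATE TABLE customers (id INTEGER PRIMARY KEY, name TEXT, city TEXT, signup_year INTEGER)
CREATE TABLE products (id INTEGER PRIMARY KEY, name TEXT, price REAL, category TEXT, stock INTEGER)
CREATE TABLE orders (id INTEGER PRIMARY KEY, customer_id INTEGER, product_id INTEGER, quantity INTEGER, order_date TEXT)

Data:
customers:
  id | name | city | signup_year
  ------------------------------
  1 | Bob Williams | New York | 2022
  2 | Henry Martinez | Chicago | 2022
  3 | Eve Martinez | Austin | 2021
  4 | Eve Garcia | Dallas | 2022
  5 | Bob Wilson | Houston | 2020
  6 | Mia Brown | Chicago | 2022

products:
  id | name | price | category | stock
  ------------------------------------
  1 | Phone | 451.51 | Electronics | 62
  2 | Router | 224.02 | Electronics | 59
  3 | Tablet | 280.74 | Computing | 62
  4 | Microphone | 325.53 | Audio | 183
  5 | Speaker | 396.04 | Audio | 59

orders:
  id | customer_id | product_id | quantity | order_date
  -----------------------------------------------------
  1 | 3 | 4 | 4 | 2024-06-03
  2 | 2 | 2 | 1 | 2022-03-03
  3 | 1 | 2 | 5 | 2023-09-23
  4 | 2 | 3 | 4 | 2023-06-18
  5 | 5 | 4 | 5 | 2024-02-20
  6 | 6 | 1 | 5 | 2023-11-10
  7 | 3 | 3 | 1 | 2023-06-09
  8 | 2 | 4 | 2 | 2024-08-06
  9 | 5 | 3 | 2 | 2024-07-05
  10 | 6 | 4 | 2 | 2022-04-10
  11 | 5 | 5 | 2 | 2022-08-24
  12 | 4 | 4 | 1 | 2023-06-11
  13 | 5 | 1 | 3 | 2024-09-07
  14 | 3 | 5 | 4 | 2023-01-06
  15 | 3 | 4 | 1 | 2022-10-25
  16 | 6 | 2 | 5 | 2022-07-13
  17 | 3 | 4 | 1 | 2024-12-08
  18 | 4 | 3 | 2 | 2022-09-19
SELECT p.name, COUNT(*) AS n FROM orders c JOIN customers p ON c.customer_id = p.id GROUP BY p.id, p.name

Execution result:
name | n
Bob Williams | 1
Henry Martinez | 3
Eve Martinez | 5
Eve Garcia | 2
Bob Wilson | 4
Mia Brown | 3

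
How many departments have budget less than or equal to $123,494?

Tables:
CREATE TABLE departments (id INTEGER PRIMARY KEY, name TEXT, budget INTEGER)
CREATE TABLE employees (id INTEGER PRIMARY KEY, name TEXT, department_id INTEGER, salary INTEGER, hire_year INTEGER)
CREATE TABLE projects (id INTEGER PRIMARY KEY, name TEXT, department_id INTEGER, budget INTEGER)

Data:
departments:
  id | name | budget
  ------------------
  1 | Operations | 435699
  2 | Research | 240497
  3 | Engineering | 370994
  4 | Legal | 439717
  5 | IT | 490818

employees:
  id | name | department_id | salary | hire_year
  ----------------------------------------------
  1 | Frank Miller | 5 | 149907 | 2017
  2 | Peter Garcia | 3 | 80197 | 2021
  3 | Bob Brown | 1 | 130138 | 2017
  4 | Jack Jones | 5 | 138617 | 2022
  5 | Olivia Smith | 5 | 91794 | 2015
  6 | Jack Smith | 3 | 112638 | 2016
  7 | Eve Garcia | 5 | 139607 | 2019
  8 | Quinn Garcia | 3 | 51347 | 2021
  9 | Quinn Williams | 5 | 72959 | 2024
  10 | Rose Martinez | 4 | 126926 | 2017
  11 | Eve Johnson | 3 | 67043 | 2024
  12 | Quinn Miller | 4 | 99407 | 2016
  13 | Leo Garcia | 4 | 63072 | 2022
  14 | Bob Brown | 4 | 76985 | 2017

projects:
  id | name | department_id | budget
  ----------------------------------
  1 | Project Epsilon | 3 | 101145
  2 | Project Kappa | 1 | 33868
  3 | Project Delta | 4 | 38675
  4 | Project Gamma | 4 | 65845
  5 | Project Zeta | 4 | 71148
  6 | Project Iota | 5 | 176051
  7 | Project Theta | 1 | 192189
SELECT COUNT(*) FROM departments WHERE budget <= 123494

Execution result:
0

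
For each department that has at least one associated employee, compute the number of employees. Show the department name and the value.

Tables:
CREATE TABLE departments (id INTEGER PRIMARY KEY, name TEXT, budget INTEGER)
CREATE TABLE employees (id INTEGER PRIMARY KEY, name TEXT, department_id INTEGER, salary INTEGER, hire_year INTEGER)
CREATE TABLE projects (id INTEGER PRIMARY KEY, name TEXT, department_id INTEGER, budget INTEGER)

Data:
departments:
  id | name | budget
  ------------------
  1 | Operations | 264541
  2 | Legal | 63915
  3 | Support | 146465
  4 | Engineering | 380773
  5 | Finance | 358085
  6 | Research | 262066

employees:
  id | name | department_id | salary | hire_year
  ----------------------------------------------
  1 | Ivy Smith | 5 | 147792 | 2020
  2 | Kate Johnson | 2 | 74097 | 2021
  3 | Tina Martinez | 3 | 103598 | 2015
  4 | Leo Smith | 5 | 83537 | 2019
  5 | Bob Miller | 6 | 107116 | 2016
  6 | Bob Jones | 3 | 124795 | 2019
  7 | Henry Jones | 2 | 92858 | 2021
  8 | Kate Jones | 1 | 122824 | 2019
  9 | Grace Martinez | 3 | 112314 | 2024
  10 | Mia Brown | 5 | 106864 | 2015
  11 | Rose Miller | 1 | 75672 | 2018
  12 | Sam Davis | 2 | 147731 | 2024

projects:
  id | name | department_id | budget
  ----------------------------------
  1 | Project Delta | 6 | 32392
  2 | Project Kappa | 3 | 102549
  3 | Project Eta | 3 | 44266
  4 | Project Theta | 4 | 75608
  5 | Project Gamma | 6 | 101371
SELECT p.name, COUNT(*) AS n FROM employees c JOIN departments p ON c.department_id = p.id GROUP BY p.id, p.name

Execution result:
name | n
Operations | 2
Legal | 3
Support | 3
Finance | 3
Research | 1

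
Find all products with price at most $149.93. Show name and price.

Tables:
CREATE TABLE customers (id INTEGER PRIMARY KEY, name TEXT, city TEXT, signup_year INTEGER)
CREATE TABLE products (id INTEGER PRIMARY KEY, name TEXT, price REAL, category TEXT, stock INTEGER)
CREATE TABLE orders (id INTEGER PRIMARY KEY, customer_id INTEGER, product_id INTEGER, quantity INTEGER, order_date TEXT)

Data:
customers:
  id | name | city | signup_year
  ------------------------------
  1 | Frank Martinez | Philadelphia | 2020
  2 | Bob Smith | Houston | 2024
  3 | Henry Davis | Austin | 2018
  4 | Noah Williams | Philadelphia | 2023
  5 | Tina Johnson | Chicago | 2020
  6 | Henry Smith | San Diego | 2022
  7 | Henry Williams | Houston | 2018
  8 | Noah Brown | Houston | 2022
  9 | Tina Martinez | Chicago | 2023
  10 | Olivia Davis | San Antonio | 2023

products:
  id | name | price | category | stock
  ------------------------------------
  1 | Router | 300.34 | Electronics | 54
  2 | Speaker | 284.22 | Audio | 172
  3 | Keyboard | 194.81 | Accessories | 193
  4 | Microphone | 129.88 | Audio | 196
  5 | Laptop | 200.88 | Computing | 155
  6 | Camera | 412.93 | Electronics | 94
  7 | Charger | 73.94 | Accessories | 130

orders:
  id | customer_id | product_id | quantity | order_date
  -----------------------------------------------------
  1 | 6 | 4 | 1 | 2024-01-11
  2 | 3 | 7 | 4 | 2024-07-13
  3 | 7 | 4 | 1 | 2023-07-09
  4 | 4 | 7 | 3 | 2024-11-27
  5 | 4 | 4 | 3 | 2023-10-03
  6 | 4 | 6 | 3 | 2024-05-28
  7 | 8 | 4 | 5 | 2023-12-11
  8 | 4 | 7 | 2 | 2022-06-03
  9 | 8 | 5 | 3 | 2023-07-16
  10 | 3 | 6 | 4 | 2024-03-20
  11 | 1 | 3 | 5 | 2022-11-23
SELECT name, price FROM products WHERE price <= 149.93

Execution result:
name | price
Microphone | 129.88
Charger | 73.94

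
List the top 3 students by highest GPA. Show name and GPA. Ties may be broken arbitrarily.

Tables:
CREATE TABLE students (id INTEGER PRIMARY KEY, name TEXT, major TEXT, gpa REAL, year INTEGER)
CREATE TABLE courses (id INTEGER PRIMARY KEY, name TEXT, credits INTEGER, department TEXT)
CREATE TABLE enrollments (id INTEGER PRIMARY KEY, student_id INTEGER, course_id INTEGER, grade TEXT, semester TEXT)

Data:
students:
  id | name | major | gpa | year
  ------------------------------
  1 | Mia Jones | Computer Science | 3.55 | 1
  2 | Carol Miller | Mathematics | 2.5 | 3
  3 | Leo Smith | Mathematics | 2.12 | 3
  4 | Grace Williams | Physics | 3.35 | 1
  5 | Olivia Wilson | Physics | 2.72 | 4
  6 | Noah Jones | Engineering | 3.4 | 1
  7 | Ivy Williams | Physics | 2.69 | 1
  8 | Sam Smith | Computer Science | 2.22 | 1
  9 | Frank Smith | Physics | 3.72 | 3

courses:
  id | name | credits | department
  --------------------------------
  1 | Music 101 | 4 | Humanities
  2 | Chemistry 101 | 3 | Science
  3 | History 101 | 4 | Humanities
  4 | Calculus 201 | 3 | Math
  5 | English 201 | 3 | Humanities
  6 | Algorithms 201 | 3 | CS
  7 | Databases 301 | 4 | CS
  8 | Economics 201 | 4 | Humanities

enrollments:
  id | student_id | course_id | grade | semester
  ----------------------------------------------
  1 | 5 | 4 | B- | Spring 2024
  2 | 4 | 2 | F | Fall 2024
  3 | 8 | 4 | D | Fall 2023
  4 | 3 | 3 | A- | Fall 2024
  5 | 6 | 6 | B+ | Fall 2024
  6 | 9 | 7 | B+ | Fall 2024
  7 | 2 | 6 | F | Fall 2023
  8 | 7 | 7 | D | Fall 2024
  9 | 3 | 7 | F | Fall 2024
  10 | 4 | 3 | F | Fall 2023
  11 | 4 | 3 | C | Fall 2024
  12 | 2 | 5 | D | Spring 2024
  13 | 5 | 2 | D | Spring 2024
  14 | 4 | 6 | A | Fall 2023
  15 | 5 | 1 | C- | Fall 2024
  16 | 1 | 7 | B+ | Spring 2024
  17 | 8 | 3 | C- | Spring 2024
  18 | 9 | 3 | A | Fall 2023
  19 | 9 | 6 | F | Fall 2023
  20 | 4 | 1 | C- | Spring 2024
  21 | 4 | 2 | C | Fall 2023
SELECT name, gpa FROM students ORDER BY gpa DESC LIMIT 3

Execution result:
name | gpa
Frank Smith | 3.72
Mia Jones | 3.55
Noah Jones | 3.40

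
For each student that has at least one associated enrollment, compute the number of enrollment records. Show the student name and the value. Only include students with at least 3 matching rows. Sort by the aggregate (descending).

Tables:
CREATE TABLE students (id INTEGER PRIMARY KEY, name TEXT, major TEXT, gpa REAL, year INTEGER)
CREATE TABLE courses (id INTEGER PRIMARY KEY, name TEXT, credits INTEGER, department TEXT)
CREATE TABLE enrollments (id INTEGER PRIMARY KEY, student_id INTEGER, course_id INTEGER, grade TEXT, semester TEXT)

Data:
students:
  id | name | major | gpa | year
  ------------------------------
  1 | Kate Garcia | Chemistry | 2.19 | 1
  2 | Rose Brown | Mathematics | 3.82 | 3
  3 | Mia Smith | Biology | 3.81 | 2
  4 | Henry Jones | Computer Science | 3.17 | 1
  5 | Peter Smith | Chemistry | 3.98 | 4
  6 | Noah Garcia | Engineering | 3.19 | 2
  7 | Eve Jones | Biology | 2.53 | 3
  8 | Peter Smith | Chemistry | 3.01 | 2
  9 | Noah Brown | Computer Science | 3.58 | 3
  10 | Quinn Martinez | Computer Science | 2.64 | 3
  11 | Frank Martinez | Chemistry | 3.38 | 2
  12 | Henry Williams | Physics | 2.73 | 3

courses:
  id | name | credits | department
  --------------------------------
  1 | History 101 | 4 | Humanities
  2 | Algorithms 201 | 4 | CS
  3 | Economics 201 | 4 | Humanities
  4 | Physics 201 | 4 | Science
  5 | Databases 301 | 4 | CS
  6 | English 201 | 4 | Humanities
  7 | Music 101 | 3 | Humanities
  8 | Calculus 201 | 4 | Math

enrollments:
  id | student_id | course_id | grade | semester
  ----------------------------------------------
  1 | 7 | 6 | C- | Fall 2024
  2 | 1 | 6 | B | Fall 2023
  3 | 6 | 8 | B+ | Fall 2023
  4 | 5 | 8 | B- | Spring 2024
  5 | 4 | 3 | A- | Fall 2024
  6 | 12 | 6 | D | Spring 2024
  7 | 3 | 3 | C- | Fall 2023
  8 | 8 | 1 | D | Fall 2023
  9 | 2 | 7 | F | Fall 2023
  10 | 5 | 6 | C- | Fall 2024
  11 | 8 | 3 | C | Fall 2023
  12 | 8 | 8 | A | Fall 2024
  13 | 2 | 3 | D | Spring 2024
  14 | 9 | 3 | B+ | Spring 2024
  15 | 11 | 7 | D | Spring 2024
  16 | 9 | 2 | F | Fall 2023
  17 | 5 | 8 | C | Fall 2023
SELECT p.name, COUNT(*) AS n FROM enrollments c JOIN students p ON c.student_id = p.id GROUP BY p.id, p.name HAVING COUNT(*) >= 3 ORDER BY n DESC

Execution result:
name | n
Peter Smith | 3
Peter Smith | 3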